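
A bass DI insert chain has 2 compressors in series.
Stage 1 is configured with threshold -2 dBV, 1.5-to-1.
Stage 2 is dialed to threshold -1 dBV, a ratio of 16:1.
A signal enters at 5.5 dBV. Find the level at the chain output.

Stage 1: 5.5 dBV is 7.5 dB over -2 dBV; at 1.5:1 that becomes 5 dB over, giving 3 dBV.
Stage 2: 3 dBV is 4 dB over -1 dBV; at 16:1 that becomes 0.25 dB over, giving -0.75 dBV.

-0.75 dBV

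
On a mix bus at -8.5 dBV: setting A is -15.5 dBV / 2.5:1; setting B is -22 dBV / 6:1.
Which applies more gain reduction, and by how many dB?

B, by 7.05 dB

A: 7 dB over, compressed to 2.8 dB over, so 4.2 dB of GR.
B: 13.5 dB over, compressed to 2.25 dB over, so 11.25 dB of GR.
B reduces 7.05 dB more.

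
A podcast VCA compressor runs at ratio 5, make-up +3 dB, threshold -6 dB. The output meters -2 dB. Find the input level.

-1 dB

Remove make-up: -2 − 3 = -5 dB.
Post-compression overshoot = -5 − (-6) = 1 dB.
Before 5:1 compression the overshoot was 1 × 5 = 5 dB, so input = -6 + 5 = -1 dB.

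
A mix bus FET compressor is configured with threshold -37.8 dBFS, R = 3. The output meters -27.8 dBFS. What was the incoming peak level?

-7.8 dBFS

That's 10 dB above the -37.8 dBFS threshold.
Before 3:1 compression the overshoot was 10 × 3 = 30 dB, so input = -37.8 + 30 = -7.8 dBFS.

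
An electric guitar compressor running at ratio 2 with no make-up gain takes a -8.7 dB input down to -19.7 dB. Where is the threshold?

Gain reduction = -8.7 − (-19.7) = 11 dB; output overshoot = GR / (R − 1) = 11 / 1 = 11 dB.
Threshold = output − output overshoot = -19.7 − 11 = -30.7 dB.

-30.7 dB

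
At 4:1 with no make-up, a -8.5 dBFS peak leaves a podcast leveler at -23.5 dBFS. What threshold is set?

-28.5 dBFS

Input is 20 dB above T (since output overshoot × R = input overshoot: (-23.5 − T)·4 = -8.5 − T gives T = -28.5 dBFS).
Check: -28.5 + (-8.5 − (-28.5))/4 = -28.5 + 5 = -23.5 dBFS. ✓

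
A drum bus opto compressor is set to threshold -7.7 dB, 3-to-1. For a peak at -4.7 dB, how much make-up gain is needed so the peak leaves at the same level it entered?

The peak compresses to -7.7 + 3/3 = -6.7 dB.
To reach -4.7 dB requires -4.7 − (-6.7) = 2 dB of make-up.

2 dB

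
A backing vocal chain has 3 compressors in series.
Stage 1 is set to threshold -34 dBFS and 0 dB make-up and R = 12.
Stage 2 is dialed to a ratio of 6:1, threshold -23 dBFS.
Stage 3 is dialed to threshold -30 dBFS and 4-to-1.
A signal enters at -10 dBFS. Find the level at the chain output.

-32 dBFS

Stage 1: 24 dB above -34 dBFS, reduced 12:1 to 2 dB above → -32 dBFS.
Stage 2: below threshold (-32 ≤ -23); passes unchanged; output -32 dBFS.
Stage 3: -32 dBFS ≤ -30 dBFS, so stage 3 doesn't engage; output -32 dBFS.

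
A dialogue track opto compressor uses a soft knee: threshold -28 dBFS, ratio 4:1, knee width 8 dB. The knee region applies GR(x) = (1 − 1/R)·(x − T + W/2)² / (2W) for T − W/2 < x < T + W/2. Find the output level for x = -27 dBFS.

x − T + W/2 = -27 − (-28) + 4 = 5.
GR = (1 − 1/4) × 5² / 16 = 0.75 × 25 / 16 = 1.171875 dB.
Output = -27 − 1.171875 = -28.171875 dBFS.

-28.171875 dBFS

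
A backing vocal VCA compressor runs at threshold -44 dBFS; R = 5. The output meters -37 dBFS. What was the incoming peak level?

-9 dBFS

Post-compression overshoot = -37 − (-44) = 7 dB.
Before 5:1 compression the overshoot was 7 × 5 = 35 dB, so input = -44 + 35 = -9 dBFS.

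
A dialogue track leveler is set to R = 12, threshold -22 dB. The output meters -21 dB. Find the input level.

Post-compression overshoot = -21 − (-22) = 1 dB.
Undo the ratio: input overshoot = 1 × 12 = 12 dB, giving input = -10 dB.

-10 dB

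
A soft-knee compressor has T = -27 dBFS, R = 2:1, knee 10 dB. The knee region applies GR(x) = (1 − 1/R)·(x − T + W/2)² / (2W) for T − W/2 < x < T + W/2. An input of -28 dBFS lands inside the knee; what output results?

-28.4 dBFS

x − T + W/2 = -28 − (-27) + 5 = 4.
GR = (1 − 1/2) × 4² / 20 = 0.5 × 16 / 20 = 0.4 dB.
Output = -28 − 0.4 = -28.4 dBFS.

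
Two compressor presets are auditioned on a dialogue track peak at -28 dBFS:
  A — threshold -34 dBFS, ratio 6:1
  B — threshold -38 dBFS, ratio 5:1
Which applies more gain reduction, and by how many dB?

A: 6 dB over, compressed to 1 dB over, so 5 dB of GR.
B: 10 dB over, compressed to 2 dB over, so 8 dB of GR.
Difference: 3 dB in favour of B.

B, by 3 dB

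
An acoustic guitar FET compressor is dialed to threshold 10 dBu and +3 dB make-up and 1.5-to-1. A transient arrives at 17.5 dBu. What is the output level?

18 dBu

17.5 dBu sits 7.5 dB over threshold.
At 1.5:1 the overshoot is divided by 1.5, leaving 5 dB above threshold.
That puts the output at 15 dBu; make-up adds 3 dB, giving 18 dBu.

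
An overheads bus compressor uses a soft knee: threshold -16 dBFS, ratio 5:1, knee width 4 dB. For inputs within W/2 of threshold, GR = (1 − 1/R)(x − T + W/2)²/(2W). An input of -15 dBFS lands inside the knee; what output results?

x − T + W/2 = -15 − (-16) + 2 = 3.
GR = (1 − 1/5) × 3² / 8 = 0.8 × 9 / 8 = 0.9 dB.
Output = -15 − 0.9 = -15.9 dBFS.

-15.9 dBFS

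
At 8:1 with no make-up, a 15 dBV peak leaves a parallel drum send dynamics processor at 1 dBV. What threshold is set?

Let T be the threshold. Output overshoot = (input overshoot)/R, so 1 − T = (15 − T)/8.
8·(1 − T) = 15 − T → 7·T = 8 − 15 = -7.
T = -7/7 = -1 dBV.

-1 dBV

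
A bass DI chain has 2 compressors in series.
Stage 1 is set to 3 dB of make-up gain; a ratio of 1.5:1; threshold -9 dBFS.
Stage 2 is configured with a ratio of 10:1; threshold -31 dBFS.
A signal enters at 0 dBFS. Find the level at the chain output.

-27.9 dBFS

Stage 1: 0 dBFS is 9 dB over -9 dBFS; at 1.5:1 that becomes 6 dB over, giving -3 dBFS; +3 dB make-up → 0 dBFS.
Stage 2: 0 dBFS is 31 dB over -31 dBFS; at 10:1 that becomes 3.1 dB over, giving -27.9 dBFS.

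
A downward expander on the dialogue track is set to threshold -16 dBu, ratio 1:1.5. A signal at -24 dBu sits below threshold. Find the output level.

The input is 8 dB below the -16 dBu threshold.
A 1:1.5 expander multiplies undershoot by 1.5: 8 × 1.5 = 12 dB below threshold.
Output = -16 − 12 = -28 dBu.

-28 dBu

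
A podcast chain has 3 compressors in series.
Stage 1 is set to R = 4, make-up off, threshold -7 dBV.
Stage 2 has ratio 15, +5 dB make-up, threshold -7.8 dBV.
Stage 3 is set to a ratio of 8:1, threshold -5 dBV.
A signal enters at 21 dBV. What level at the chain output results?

Stage 1: 28 dB above -7 dBV, reduced 4:1 to 7 dB above → 0 dBV.
Stage 2: 7.8 dB above -7.8 dBV, reduced 15:1 to 0.52 dB above → -7.28 dBV; +5 dB make-up → -2.28 dBV.
Stage 3: 2.72 dB above -5 dBV, reduced 8:1 to 0.34 dB above → -4.66 dBV.

-4.66 dBV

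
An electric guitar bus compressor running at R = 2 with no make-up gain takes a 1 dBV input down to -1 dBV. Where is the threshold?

Gain reduction = 1 − (-1) = 2 dB; output overshoot = GR / (R − 1) = 2 / 1 = 2 dB.
Threshold = output − output overshoot = -1 − 2 = -3 dBV.

-3 dBV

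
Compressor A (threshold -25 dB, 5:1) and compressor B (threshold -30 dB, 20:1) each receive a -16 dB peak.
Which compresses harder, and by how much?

B, by 6.1 dB

A: overshoot 9 dB → output overshoot 1.8 dB → GR 7.2 dB.
B: overshoot 14 dB → output overshoot 0.7 dB → GR 13.3 dB.
B reduces 6.1 dB more.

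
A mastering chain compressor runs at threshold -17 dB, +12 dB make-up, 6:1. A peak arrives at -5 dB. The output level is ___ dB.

The input is 12 dB above the -17 dB threshold.
The 12 dB excess becomes 2 dB after 6:1 reduction.
That puts the output at -15 dB; make-up adds 12 dB, giving -3 dB.

-3 dB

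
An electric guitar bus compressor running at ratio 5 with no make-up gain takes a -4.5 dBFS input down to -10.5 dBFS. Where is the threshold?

Let T be the threshold. Output overshoot = (input overshoot)/R, so -10.5 − T = (-4.5 − T)/5.
5·(-10.5 − T) = -4.5 − T → 4·T = -52.5 − (-4.5) = -48.
T = -48/4 = -12 dBFS.

-12 dBFS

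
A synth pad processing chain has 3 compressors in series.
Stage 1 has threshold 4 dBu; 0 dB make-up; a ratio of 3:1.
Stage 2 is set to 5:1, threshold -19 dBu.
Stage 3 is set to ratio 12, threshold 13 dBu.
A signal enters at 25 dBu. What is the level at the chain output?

-13 dBu

Stage 1: 25 dBu is 21 dB over 4 dBu; at 3:1 that becomes 7 dB over, giving 11 dBu.
Stage 2: 30 dB above -19 dBu, reduced 5:1 to 6 dB above → -13 dBu.
Stage 3: below threshold (-13 ≤ 13); passes unchanged; output -13 dBu.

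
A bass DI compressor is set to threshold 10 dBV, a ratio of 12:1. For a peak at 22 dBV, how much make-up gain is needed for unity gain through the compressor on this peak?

11 dB

The peak compresses to 10 + 12/12 = 11 dBV.
To reach 22 dBV requires 22 − 11 = 11 dB of make-up.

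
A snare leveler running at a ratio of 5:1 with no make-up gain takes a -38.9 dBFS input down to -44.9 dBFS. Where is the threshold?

-46.4 dBFS

Input is 7.5 dB above T (since output overshoot × R = input overshoot: (-44.9 − T)·5 = -38.9 − T gives T = -46.4 dBFS).
Check: -46.4 + (-38.9 − (-46.4))/5 = -46.4 + 1.5 = -44.9 dBFS. ✓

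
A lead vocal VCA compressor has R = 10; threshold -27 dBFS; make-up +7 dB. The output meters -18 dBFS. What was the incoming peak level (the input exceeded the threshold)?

Before make-up, the level was -18 − 7 = -25 dBFS.
That's 2 dB above the -27 dBFS threshold.
Undo the ratio: input overshoot = 2 × 10 = 20 dB, giving input = -7 dBFS.

-7 dBFS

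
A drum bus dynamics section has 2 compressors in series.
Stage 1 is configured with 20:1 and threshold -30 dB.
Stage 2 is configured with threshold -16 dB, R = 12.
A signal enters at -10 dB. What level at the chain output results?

-29 dB

Stage 1: 20 dB above -30 dB, reduced 20:1 to 1 dB above → -29 dB.
Stage 2: below threshold (-29 ≤ -16); passes unchanged; output -29 dB.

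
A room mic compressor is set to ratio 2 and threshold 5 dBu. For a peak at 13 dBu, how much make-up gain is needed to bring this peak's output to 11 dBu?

Without make-up, output = threshold + overshoot/2 = 5 + 4 = 9 dBu.
Gap to target: 2 dB.

2 dB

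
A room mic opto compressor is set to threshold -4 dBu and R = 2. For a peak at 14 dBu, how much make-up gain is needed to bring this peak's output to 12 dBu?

Overshoot 18 dB → 18/2 = 9 dB after compression, so the compressed level is -4 + 9 = 5 dBu.
Make-up = target − compressed = 12 − 5 = 7 dB.

7 dB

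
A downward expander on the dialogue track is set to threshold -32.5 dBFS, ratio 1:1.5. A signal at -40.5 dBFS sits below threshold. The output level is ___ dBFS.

Undershoot = (-32.5) − (-40.5) = 8 dB.
At 1:1.5, that expands to 12 dB under threshold.
Output = -32.5 − 12 = -44.5 dBFS.

-44.5 dBFS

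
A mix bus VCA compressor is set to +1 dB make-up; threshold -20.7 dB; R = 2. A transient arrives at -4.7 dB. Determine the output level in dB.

-4.7 dB sits 16 dB over threshold.
The 16 dB excess becomes 8 dB after 2:1 reduction.
That puts the output at -12.7 dB; make-up adds 1 dB, giving -11.7 dB.

-11.7 dB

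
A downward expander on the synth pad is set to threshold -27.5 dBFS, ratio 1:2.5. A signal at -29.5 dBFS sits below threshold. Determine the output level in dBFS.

The input is 2 dB below the -27.5 dBFS threshold.
A 1:2.5 expander multiplies undershoot by 2.5: 2 × 2.5 = 5 dB below threshold.
Output = -27.5 − 5 = -32.5 dBFS.

-32.5 dBFS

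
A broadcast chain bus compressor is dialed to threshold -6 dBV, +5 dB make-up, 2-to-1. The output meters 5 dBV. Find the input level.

6 dBV

Stripping the +5 dB make-up gives 0 dBV at the gain stage.
That's 6 dB above the -6 dBV threshold.
Undo the ratio: input overshoot = 6 × 2 = 12 dB, giving input = 6 dBV.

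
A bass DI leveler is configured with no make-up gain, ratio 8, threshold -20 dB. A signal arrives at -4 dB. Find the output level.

-18 dB

-4 dB sits 16 dB over threshold.
8:1 compression reduces that to 16/8 = 2 dB over.
Output = -20 + 2 = -18 dB.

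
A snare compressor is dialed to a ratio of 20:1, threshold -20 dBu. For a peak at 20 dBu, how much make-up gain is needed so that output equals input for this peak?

38 dB

Without make-up, output = threshold + overshoot/20 = -20 + 2 = -18 dBu.
Gap to target: 38 dB.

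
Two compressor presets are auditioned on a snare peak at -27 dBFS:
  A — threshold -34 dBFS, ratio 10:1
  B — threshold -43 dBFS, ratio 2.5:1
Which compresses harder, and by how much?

B, by 3.3 dB

A: GR = 7 − 7/10 = 6.3 dB.
B: GR = 16 − 16/2.5 = 9.6 dB.
Difference: 3.3 dB in favour of B.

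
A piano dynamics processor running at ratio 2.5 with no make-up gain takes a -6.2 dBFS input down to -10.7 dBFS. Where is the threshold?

Gain reduction = -6.2 − (-10.7) = 4.5 dB; output overshoot = GR / (R − 1) = 4.5 / 1.5 = 3 dB.
Threshold = output − output overshoot = -10.7 − 3 = -13.7 dBFS.

-13.7 dBFS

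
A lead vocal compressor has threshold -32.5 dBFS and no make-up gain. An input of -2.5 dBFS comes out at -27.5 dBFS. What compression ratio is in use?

6:1

Input overshoot = -2.5 − (-32.5) = 30 dB; output overshoot = -27.5 − (-32.5) = 5 dB.
Ratio = 30 / 5 = 6.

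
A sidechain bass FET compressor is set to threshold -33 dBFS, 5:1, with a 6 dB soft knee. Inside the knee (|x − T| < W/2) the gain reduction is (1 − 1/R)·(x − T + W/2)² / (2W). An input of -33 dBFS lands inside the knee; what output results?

-33.6 dBFS

x − T + W/2 = -33 − (-33) + 3 = 3.
GR = (1 − 1/5) × 3² / 12 = 0.8 × 9 / 12 = 0.6 dB.
Output = -33 − 0.6 = -33.6 dBFS.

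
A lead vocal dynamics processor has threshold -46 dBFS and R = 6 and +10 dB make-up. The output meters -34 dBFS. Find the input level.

-34 dBFS

Stripping the +10 dB make-up gives -44 dBFS at the gain stage.
The compressed level sits -44 − (-46) = 2 dB over threshold.
Input overshoot = R × output overshoot = 12 dB → input = -46 + 12 = -34 dBFS.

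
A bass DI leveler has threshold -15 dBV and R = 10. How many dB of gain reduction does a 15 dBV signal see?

Overshoot = 15 − (-15) = 30 dB.
A 10:1 ratio leaves 3 dB of that excess.
GR = overshoot in − overshoot out = 30 − 3 = 27 dB.

27 dB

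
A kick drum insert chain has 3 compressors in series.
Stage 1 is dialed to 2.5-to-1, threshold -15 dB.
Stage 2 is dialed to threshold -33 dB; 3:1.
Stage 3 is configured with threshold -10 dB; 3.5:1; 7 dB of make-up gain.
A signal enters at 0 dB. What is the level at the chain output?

Stage 1: 15 dB above -15 dB, reduced 2.5:1 to 6 dB above → -9 dB.
Stage 2: overshoot 24 dB → 24/3 = 8 dB → -25 dB.
Stage 3: -25 dB ≤ -10 dB, so stage 3 doesn't engage; make-up brings it to -18 dB.

-18 dB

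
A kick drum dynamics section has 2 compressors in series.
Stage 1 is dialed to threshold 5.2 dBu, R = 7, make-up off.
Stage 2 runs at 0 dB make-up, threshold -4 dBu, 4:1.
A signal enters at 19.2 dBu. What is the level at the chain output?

Stage 1: 14 dB above 5.2 dBu, reduced 7:1 to 2 dB above → 7.2 dBu.
Stage 2: 11.2 dB above -4 dBu, reduced 4:1 to 2.8 dB above → -1.2 dBu.

-1.2 dBu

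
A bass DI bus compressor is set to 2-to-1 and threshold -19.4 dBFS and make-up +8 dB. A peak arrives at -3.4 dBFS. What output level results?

-3.4 dBFS sits 16 dB over threshold.
At 2:1 the overshoot is divided by 2, leaving 8 dB above threshold.
Output = -19.4 + 8 = -11.4 dBFS; make-up adds 8 dB, giving -3.4 dBFS.

-3.4 dBFS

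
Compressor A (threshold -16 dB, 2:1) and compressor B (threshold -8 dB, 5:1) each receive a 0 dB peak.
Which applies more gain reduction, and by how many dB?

A, by 1.6 dB

A: 16 dB over, compressed to 8 dB over, so 8 dB of GR.
B: 8 dB over, compressed to 1.6 dB over, so 6.4 dB of GR.
A applies 1.6 dB more gain reduction.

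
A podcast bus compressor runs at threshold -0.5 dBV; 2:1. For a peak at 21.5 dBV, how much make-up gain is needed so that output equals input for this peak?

The peak compresses to -0.5 + 22/2 = 10.5 dBV.
To reach 21.5 dBV requires 21.5 − 10.5 = 11 dB of make-up.

11 dB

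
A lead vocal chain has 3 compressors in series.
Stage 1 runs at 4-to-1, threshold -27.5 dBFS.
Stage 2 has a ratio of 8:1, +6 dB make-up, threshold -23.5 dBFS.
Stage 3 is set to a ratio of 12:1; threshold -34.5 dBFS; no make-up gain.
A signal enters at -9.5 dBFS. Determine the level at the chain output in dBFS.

-33.078125 dBFS

Stage 1: overshoot 18 dB → 18/4 = 4.5 dB → -23 dBFS.
Stage 2: overshoot 0.5 dB → 0.5/8 = 0.0625 dB → -23.4375 dBFS; +6 dB make-up → -17.4375 dBFS.
Stage 3: overshoot 17.0625 dB → 17.0625/12 = 1.421875 dB → -33.078125 dBFS.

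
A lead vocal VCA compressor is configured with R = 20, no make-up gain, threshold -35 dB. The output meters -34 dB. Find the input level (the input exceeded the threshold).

-15 dB

That's 1 dB above the -35 dB threshold.
Before 20:1 compression the overshoot was 1 × 20 = 20 dB, so input = -35 + 20 = -15 dB.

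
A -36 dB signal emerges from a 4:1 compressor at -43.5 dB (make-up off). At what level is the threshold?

Gain reduction = -36 − (-43.5) = 7.5 dB; output overshoot = GR / (R − 1) = 7.5 / 3 = 2.5 dB.
Threshold = output − output overshoot = -43.5 − 2.5 = -46 dB.

-46 dB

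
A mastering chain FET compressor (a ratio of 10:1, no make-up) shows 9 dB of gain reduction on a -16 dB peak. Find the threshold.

-26 dB

Gain reduction = -16 − (-25) = 9 dB; output overshoot = GR / (R − 1) = 9 / 9 = 1 dB.
Threshold = output − output overshoot = -25 − 1 = -26 dB.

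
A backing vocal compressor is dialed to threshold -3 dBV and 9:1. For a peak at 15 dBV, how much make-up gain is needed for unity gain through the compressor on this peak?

16 dB

Without make-up, output = threshold + overshoot/9 = -3 + 2 = -1 dBV.
Gap to target: 16 dB.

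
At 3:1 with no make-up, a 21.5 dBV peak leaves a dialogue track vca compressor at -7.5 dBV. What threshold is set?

-22 dBV

Input is 43.5 dB above T (since output overshoot × R = input overshoot: (-7.5 − T)·3 = 21.5 − T gives T = -22 dBV).
Check: -22 + (21.5 − (-22))/3 = -22 + 14.5 = -7.5 dBV. ✓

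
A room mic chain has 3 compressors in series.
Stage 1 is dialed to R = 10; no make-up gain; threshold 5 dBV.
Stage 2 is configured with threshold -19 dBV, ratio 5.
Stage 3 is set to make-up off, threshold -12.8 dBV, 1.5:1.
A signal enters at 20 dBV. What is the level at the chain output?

Stage 1: overshoot 15 dB → 15/10 = 1.5 dB → 6.5 dBV.
Stage 2: 6.5 dBV is 25.5 dB over -19 dBV; at 5:1 that becomes 5.1 dB over, giving -13.9 dBV.
Stage 3: below threshold (-13.9 ≤ -12.8); passes unchanged; output -13.9 dBV.

-13.9 dBV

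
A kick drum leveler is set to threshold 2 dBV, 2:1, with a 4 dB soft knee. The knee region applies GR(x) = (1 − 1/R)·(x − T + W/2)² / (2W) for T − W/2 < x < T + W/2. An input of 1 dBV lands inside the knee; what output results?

0.9375 dBV

x − T + W/2 = 1 − 2 + 2 = 1.
GR = (1 − 1/2) × 1² / 8 = 0.5 × 1 / 8 = 0.0625 dB.
Output = 1 − 0.0625 = 0.9375 dBV.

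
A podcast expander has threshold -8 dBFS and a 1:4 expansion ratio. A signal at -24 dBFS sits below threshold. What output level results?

The input is 16 dB below the -8 dBFS threshold.
A 1:4 expander multiplies undershoot by 4: 16 × 4 = 64 dB below threshold.
Output = -8 − 64 = -72 dBFS.

-72 dBFS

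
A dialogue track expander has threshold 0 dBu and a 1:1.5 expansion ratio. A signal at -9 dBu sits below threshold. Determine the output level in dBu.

Undershoot = 0 − (-9) = 9 dB.
At 1:1.5, that expands to 13.5 dB under threshold.
Output = 0 − 13.5 = -13.5 dBu.

-13.5 dBu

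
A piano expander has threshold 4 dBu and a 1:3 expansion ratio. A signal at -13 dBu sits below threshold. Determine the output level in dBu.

-47 dBu

Undershoot = 4 − (-13) = 17 dB.
At 1:3, that expands to 51 dB under threshold.
Output = 4 − 51 = -47 dBu.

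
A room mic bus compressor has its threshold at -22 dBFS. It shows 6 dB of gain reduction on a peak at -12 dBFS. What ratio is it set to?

Input overshoot = -12 − (-22) = 10 dB.
Output overshoot = 10 − 6 = 4 dB.
Ratio = input overshoot / output overshoot = 10 / 4 = 2.5.

2.5:1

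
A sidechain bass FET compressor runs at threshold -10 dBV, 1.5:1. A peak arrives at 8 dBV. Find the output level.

Overshoot: 8 − (-10) = 18 dB.
1.5:1 compression reduces that to 18/1.5 = 12 dB over.
Output = -10 + 12 = 2 dBV.

2 dBV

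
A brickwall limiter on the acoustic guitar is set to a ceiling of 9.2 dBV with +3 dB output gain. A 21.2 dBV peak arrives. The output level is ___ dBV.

The limiter clamps the peak to its 9.2 dBV ceiling.
Output gain then adds 3 dB: 9.2 + 3 = 12.2 dBV.

12.2 dBV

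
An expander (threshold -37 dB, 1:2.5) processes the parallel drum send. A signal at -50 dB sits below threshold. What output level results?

-69.5 dB

Undershoot = (-37) − (-50) = 13 dB.
At 1:2.5, that expands to 32.5 dB under threshold.
Output = -37 − 32.5 = -69.5 dB.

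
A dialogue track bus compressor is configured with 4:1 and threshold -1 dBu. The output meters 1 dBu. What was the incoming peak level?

7 dBu

That's 2 dB above the -1 dBu threshold.
Input overshoot = R × output overshoot = 8 dB → input = -1 + 8 = 7 dBu.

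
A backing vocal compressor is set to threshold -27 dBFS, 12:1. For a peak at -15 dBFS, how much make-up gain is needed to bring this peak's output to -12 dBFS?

Overshoot 12 dB → 12/12 = 1 dB after compression, so the compressed level is -27 + 1 = -26 dBFS.
Make-up = target − compressed = -12 − (-26) = 14 dB.

14 dB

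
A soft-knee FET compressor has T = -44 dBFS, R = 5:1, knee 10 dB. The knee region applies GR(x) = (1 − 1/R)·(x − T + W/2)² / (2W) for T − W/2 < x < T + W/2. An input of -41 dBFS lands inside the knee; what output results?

x − T + W/2 = -41 − (-44) + 5 = 8.
GR = (1 − 1/5) × 8² / 20 = 0.8 × 64 / 20 = 2.56 dB.
Output = -41 − 2.56 = -43.56 dBFS.

-43.56 dBFS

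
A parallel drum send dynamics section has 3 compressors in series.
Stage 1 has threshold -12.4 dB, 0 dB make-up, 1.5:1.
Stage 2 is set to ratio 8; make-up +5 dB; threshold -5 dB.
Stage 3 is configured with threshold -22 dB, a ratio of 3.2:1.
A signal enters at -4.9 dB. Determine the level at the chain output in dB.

Stage 1: -4.9 dB is 7.5 dB over -12.4 dB; at 1.5:1 that becomes 5 dB over, giving -7.4 dB.
Stage 2: below threshold (-7.4 ≤ -5); passes unchanged; make-up brings it to -2.4 dB.
Stage 3: -2.4 dB is 19.6 dB over -22 dB; at 3.2:1 that becomes 6.125 dB over, giving -15.875 dB.

-15.875 dB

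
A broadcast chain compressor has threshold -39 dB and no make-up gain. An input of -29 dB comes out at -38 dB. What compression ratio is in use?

10:1

Input overshoot = -29 − (-39) = 10 dB; output overshoot = -38 − (-39) = 1 dB.
Ratio = 10 / 1 = 10.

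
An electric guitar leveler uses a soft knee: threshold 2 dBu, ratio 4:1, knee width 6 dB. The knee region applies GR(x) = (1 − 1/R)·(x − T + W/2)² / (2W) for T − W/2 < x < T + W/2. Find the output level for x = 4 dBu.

2.4375 dBu

x − T + W/2 = 4 − 2 + 3 = 5.
GR = (1 − 1/4) × 5² / 12 = 0.75 × 25 / 12 = 1.5625 dB.
Output = 4 − 1.5625 = 2.4375 dBu.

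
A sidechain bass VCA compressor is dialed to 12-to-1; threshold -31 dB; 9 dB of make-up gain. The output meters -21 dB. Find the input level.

Remove make-up: -21 − 9 = -30 dB.
The compressed level sits -30 − (-31) = 1 dB over threshold.
Undo the ratio: input overshoot = 1 × 12 = 12 dB, giving input = -19 dB.

-19 dB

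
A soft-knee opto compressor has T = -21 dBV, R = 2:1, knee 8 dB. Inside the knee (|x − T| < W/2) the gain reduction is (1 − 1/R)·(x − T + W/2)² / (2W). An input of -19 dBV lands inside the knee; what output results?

x − T + W/2 = -19 − (-21) + 4 = 6.
GR = (1 − 1/2) × 6² / 16 = 0.5 × 36 / 16 = 1.125 dB.
Output = -19 − 1.125 = -20.125 dBV.

-20.125 dBV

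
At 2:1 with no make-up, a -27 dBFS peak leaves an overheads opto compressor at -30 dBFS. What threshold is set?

-33 dBFS

Input is 6 dB above T (since output overshoot × R = input overshoot: (-30 − T)·2 = -27 − T gives T = -33 dBFS).
Check: -33 + (-27 − (-33))/2 = -33 + 3 = -30 dBFS. ✓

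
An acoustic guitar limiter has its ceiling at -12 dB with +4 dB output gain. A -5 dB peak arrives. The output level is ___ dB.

-8 dB

The limiter clamps the peak to its -12 dB ceiling.
Output gain then adds 4 dB: -12 + 4 = -8 dB.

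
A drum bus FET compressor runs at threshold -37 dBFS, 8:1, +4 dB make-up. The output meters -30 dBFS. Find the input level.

-13 dBFS

Before make-up, the level was -30 − 4 = -34 dBFS.
The compressed level sits -34 − (-37) = 3 dB over threshold.
Undo the ratio: input overshoot = 3 × 8 = 24 dB, giving input = -13 dBFS.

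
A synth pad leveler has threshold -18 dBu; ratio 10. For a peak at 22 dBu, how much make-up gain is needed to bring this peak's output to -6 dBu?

The peak compresses to -18 + 40/10 = -14 dBu.
To reach -6 dBu requires -6 − (-14) = 8 dB of make-up.

8 dB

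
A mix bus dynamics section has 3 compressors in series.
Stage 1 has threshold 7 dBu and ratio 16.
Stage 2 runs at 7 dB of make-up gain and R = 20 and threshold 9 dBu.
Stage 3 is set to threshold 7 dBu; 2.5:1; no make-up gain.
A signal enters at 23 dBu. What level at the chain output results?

10.2 dBu

Stage 1: 23 dBu is 16 dB over 7 dBu; at 16:1 that becomes 1 dB over, giving 8 dBu.
Stage 2: below threshold (8 ≤ 9); passes unchanged; make-up brings it to 15 dBu.
Stage 3: 15 dBu is 8 dB over 7 dBu; at 2.5:1 that becomes 3.2 dB over, giving 10.2 dBu.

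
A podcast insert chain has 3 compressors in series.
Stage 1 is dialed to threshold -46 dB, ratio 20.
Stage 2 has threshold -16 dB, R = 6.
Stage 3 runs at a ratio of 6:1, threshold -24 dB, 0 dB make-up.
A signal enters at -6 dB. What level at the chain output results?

-44 dB

Stage 1: 40 dB above -46 dB, reduced 20:1 to 2 dB above → -44 dB.
Stage 2: -44 dB is at or below the -16 dB threshold — no compression; output -44 dB.
Stage 3: below threshold (-44 ≤ -24); passes unchanged; output -44 dB.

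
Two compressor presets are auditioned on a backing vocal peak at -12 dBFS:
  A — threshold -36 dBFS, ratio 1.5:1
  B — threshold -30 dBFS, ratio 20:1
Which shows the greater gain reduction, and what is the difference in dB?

A: 24 dB over, compressed to 16 dB over, so 8 dB of GR.
B: 18 dB over, compressed to 0.9 dB over, so 17.1 dB of GR.
B reduces 9.1 dB more.

B, by 9.1 dB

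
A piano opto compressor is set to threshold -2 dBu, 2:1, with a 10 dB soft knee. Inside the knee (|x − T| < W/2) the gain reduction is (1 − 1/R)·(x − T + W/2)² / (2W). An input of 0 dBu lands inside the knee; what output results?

x − T + W/2 = 0 − (-2) + 5 = 7.
GR = (1 − 1/2) × 7² / 20 = 0.5 × 49 / 20 = 1.225 dB.
Output = 0 − 1.225 = -1.225 dBu.

-1.225 dBu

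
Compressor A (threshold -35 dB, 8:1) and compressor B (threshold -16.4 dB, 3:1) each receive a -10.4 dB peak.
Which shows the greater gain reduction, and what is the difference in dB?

A, by 17.525 dB

A: overshoot 24.6 dB → output overshoot 3.075 dB → GR 21.525 dB.
B: overshoot 6 dB → output overshoot 2 dB → GR 4 dB.
Difference: 17.525 dB in favour of A.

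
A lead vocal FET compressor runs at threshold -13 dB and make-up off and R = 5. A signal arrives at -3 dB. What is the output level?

-11 dB

Overshoot: -3 − (-13) = 10 dB.
The 10 dB excess becomes 2 dB after 5:1 reduction.
That puts the output at -11 dB.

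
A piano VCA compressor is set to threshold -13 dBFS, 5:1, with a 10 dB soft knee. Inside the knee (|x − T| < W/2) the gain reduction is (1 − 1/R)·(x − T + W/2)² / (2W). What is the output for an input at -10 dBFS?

-12.56 dBFS

x − T + W/2 = -10 − (-13) + 5 = 8.
GR = (1 − 1/5) × 8² / 20 = 0.8 × 64 / 20 = 2.56 dB.
Output = -10 − 2.56 = -12.56 dBFS.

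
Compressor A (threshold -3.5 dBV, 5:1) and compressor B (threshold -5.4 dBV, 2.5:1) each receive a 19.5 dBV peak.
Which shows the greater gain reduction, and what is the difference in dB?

A: GR = 23 − 23/5 = 18.4 dB.
B: GR = 24.9 − 24.9/2.5 = 14.94 dB.
Difference: 3.46 dB in favour of A.

A, by 3.46 dB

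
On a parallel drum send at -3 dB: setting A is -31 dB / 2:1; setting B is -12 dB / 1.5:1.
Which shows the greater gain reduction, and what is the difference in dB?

A, by 11 dB

A: GR = 28 − 28/2 = 14 dB.
B: GR = 9 − 9/1.5 = 3 dB.
A reduces 11 dB more.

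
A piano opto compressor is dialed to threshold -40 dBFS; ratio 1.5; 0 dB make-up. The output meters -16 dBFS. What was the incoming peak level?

-4 dBFS

That's 24 dB above the -40 dBFS threshold.
Input overshoot = R × output overshoot = 36 dB → input = -40 + 36 = -4 dBFS.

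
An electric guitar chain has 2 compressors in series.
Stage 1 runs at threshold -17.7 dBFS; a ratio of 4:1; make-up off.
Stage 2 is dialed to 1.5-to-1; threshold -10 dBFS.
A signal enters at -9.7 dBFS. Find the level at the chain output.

-15.7 dBFS

Stage 1: 8 dB above -17.7 dBFS, reduced 4:1 to 2 dB above → -15.7 dBFS.
Stage 2: below threshold (-15.7 ≤ -10); passes unchanged; output -15.7 dBFS.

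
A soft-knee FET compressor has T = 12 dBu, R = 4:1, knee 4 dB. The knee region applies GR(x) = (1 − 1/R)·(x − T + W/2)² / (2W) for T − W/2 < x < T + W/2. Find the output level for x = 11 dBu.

10.90625 dBu

x − T + W/2 = 11 − 12 + 2 = 1.
GR = (1 − 1/4) × 1² / 8 = 0.75 × 1 / 8 = 0.09375 dB.
Output = 11 − 0.09375 = 10.90625 dBu.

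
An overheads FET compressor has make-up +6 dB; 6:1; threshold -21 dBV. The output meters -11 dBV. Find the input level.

Stripping the +6 dB make-up gives -17 dBV at the gain stage.
The compressed level sits -17 − (-21) = 4 dB over threshold.
Input overshoot = R × output overshoot = 24 dB → input = -21 + 24 = 3 dBV.

3 dBV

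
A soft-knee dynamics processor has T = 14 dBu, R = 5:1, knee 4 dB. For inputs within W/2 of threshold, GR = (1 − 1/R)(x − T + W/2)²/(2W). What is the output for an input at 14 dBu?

x − T + W/2 = 14 − 14 + 2 = 2.
GR = (1 − 1/5) × 2² / 8 = 0.8 × 4 / 8 = 0.4 dB.
Output = 14 − 0.4 = 13.6 dBu.

13.6 dBu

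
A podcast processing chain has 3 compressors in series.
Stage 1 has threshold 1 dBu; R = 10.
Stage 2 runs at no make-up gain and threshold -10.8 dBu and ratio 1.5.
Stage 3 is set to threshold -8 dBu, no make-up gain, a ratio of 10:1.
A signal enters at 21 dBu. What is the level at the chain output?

Stage 1: 20 dB above 1 dBu, reduced 10:1 to 2 dB above → 3 dBu.
Stage 2: 3 dBu is 13.8 dB over -10.8 dBu; at 1.5:1 that becomes 9.2 dB over, giving -1.6 dBu.
Stage 3: 6.4 dB above -8 dBu, reduced 10:1 to 0.64 dB above → -7.36 dBu.

-7.36 dBu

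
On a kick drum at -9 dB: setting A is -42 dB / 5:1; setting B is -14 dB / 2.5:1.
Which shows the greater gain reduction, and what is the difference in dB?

A: GR = 33 − 33/5 = 26.4 dB.
B: GR = 5 − 5/2.5 = 3 dB.
Difference: 23.4 dB in favour of A.

A, by 23.4 dB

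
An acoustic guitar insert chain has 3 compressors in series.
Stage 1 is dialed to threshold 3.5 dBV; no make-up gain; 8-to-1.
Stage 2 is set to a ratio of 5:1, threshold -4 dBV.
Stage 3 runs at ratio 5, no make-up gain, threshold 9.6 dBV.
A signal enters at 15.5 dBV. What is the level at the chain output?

Stage 1: 15.5 dBV is 12 dB over 3.5 dBV; at 8:1 that becomes 1.5 dB over, giving 5 dBV.
Stage 2: 9 dB above -4 dBV, reduced 5:1 to 1.8 dB above → -2.2 dBV.
Stage 3: -2.2 dBV ≤ 9.6 dBV, so stage 3 doesn't engage; output -2.2 dBV.

-2.2 dBV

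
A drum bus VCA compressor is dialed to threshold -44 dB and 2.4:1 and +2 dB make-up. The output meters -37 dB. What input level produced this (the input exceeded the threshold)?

-32 dB

Remove make-up: -37 − 2 = -39 dB.
That's 5 dB above the -44 dB threshold.
Before 2.4:1 compression the overshoot was 5 × 2.4 = 12 dB, so input = -44 + 12 = -32 dB.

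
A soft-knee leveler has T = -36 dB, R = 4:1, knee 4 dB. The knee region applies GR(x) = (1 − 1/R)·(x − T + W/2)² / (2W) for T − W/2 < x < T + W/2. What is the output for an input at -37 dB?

x − T + W/2 = -37 − (-36) + 2 = 1.
GR = (1 − 1/4) × 1² / 8 = 0.75 × 1 / 8 = 0.09375 dB.
Output = -37 − 0.09375 = -37.09375 dB.

-37.09375 dB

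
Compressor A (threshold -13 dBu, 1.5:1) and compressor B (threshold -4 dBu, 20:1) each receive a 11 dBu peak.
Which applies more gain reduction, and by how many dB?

A: GR = 24 − 24/1.5 = 8 dB.
B: GR = 15 − 15/20 = 14.25 dB.
B reduces 6.25 dB more.

B, by 6.25 dB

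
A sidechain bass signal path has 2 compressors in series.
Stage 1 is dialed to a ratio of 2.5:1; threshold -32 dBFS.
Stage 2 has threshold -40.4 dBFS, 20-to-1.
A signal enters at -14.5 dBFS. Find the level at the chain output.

Stage 1: overshoot 17.5 dB → 17.5/2.5 = 7 dB → -25 dBFS.
Stage 2: -25 dBFS is 15.4 dB over -40.4 dBFS; at 20:1 that becomes 0.77 dB over, giving -39.63 dBFS.

-39.63 dBFS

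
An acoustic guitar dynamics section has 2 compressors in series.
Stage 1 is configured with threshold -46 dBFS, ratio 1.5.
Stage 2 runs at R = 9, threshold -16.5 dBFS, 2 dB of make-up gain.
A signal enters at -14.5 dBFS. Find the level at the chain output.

-23 dBFS

Stage 1: 31.5 dB above -46 dBFS, reduced 1.5:1 to 21 dB above → -25 dBFS.
Stage 2: -25 dBFS is at or below the -16.5 dBFS threshold — no compression; make-up brings it to -23 dBFS.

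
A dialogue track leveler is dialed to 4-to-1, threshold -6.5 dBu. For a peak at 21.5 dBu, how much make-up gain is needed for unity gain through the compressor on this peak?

The peak compresses to -6.5 + 28/4 = 0.5 dBu.
To reach 21.5 dBu requires 21.5 − 0.5 = 21 dB of make-up.

21 dB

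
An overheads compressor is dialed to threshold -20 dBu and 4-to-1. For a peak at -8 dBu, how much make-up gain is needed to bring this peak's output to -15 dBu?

Without make-up, output = threshold + overshoot/4 = -20 + 3 = -17 dBu.
Gap to target: 2 dB.

2 dB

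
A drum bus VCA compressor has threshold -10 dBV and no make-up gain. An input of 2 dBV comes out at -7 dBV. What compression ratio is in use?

4:1

Input overshoot = 2 − (-10) = 12 dB; output overshoot = -7 − (-10) = 3 dB.
Ratio = 12 / 3 = 4.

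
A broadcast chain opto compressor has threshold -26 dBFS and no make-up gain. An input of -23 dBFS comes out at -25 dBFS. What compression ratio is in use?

3:1

Input overshoot = -23 − (-26) = 3 dB; output overshoot = -25 − (-26) = 1 dB.
Ratio = 3 / 1 = 3.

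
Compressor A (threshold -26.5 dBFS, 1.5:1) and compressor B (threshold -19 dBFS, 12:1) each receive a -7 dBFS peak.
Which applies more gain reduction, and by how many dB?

B, by 4.5 dB

A: overshoot 19.5 dB → output overshoot 13 dB → GR 6.5 dB.
B: overshoot 12 dB → output overshoot 1 dB → GR 11 dB.
B applies 4.5 dB more gain reduction.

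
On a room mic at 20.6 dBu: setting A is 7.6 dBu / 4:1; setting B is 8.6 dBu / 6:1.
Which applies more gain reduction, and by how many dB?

B, by 0.25 dB

A: 13 dB over, compressed to 3.25 dB over, so 9.75 dB of GR.
B: 12 dB over, compressed to 2 dB over, so 10 dB of GR.
B reduces 0.25 dB more.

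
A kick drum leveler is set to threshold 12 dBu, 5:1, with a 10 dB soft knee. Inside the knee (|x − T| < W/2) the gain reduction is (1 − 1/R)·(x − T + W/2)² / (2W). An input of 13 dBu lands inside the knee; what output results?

11.56 dBu

x − T + W/2 = 13 − 12 + 5 = 6.
GR = (1 − 1/5) × 6² / 20 = 0.8 × 36 / 20 = 1.44 dB.
Output = 13 − 1.44 = 11.56 dBu.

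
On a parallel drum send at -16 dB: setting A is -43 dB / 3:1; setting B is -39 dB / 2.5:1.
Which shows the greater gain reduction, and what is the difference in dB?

A: overshoot 27 dB → output overshoot 9 dB → GR 18 dB.
B: overshoot 23 dB → output overshoot 9.2 dB → GR 13.8 dB.
A reduces 4.2 dB more.

A, by 4.2 dB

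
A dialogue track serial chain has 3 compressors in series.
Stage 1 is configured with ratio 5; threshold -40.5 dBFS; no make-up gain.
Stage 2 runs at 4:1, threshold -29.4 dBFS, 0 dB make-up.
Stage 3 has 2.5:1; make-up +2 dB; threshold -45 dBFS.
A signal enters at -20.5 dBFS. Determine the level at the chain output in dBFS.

-39.6 dBFS

Stage 1: -20.5 dBFS is 20 dB over -40.5 dBFS; at 5:1 that becomes 4 dB over, giving -36.5 dBFS.
Stage 2: below threshold (-36.5 ≤ -29.4); passes unchanged; output -36.5 dBFS.
Stage 3: 8.5 dB above -45 dBFS, reduced 2.5:1 to 3.4 dB above → -41.6 dBFS; +2 dB make-up → -39.6 dBFS.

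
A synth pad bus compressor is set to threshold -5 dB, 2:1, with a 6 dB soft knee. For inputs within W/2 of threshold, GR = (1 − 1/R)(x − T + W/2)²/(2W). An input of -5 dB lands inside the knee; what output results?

x − T + W/2 = -5 − (-5) + 3 = 3.
GR = (1 − 1/2) × 3² / 12 = 0.5 × 9 / 12 = 0.375 dB.
Output = -5 − 0.375 = -5.375 dB.

-5.375 dB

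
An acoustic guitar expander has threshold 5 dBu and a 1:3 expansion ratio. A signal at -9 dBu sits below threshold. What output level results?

-37 dBu

Undershoot = 5 − (-9) = 14 dB.
At 1:3, that expands to 42 dB under threshold.
Output = 5 − 42 = -37 dBu.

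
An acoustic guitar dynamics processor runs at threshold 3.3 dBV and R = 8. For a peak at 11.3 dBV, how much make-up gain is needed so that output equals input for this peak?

7 dB

The peak compresses to 3.3 + 8/8 = 4.3 dBV.
To reach 11.3 dBV requires 11.3 − 4.3 = 7 dB of make-up.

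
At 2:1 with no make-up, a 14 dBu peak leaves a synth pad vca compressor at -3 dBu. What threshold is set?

Input is 34 dB above T (since output overshoot × R = input overshoot: (-3 − T)·2 = 14 − T gives T = -20 dBu).
Check: -20 + (14 − (-20))/2 = -20 + 17 = -3 dBu. ✓

-20 dBu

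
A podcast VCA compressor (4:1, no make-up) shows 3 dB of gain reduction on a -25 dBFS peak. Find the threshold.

Input is 4 dB above T (since output overshoot × R = input overshoot: (-28 − T)·4 = -25 − T gives T = -29 dBFS).
Check: -29 + (-25 − (-29))/4 = -29 + 1 = -28 dBFS. ✓

-29 dBFS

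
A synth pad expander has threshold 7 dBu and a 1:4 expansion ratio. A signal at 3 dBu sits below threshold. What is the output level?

-9 dBu

Undershoot = 7 − 3 = 4 dB.
At 1:4, that expands to 16 dB under threshold.
Output = 7 − 16 = -9 dBu.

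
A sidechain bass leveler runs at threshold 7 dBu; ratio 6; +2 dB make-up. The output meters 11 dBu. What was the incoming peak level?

Before make-up, the level was 11 − 2 = 9 dBu.
Post-compression overshoot = 9 − 7 = 2 dB.
Before 6:1 compression the overshoot was 2 × 6 = 12 dB, so input = 7 + 12 = 19 dBu.

19 dBu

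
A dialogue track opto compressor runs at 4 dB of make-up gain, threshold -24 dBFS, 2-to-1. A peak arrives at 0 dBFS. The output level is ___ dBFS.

0 dBFS sits 24 dB over threshold.
2:1 compression reduces that to 24/2 = 12 dB over.
Output = -24 + 12 = -12 dBFS; make-up adds 4 dB, giving -8 dBFS.

-8 dBFS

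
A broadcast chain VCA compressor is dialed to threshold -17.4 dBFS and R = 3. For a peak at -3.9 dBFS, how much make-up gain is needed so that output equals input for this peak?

Overshoot 13.5 dB → 13.5/3 = 4.5 dB after compression, so the compressed level is -17.4 + 4.5 = -12.9 dBFS.
Make-up = target − compressed = -3.9 − (-12.9) = 9 dB.

9 dB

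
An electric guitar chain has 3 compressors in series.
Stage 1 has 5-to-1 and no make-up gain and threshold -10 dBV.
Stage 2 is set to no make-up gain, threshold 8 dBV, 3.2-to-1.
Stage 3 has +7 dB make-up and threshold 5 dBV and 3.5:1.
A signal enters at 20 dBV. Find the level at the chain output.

Stage 1: 20 dBV is 30 dB over -10 dBV; at 5:1 that becomes 6 dB over, giving -4 dBV.
Stage 2: -4 dBV ≤ 8 dBV, so stage 2 doesn't engage; output -4 dBV.
Stage 3: -4 dBV ≤ 5 dBV, so stage 3 doesn't engage; make-up brings it to 3 dBV.

3 dBV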